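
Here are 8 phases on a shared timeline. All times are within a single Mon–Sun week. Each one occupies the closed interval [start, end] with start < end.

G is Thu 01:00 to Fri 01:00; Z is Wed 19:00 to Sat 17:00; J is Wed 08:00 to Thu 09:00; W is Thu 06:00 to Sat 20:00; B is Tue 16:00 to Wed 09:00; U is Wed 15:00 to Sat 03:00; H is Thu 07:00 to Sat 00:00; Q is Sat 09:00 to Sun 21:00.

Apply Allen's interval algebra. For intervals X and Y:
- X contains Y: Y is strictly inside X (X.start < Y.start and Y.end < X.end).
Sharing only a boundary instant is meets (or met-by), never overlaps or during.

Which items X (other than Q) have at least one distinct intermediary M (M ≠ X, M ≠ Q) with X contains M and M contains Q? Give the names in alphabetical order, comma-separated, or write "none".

none

Target Q = [Sat 09:00, Sun 21:00].
Intermediaries M with M contains Q: none.
Union: none.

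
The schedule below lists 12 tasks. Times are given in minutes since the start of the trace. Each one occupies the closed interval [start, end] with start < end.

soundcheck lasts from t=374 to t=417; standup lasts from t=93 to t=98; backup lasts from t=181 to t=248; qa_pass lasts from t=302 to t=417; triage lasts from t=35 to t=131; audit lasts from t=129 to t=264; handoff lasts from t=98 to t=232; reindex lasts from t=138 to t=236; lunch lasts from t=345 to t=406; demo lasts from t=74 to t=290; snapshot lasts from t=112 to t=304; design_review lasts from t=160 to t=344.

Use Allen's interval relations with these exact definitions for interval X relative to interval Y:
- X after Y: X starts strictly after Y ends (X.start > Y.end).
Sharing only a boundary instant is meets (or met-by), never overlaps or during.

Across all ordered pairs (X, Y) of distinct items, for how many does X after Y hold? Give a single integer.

33

Checking all 132 ordered pairs for relation 'after'; matching pairs in alphabetical order:
(audit, standup): audit after standup ✓
(backup, standup): backup after standup ✓
(backup, triage): backup after triage ✓
(design_review, standup): design_review after standup ✓
(design_review, triage): design_review after triage ✓
(lunch, audit): lunch after audit ✓
(lunch, backup): lunch after backup ✓
(lunch, demo): lunch after demo ✓
(lunch, design_review): lunch after design_review ✓
(lunch, handoff): lunch after handoff ✓
(lunch, reindex): lunch after reindex ✓
(lunch, snapshot): lunch after snapshot ✓
(lunch, standup): lunch after standup ✓
(lunch, triage): lunch after triage ✓
(qa_pass, audit): qa_pass after audit ✓
(qa_pass, backup): qa_pass after backup ✓
(qa_pass, demo): qa_pass after demo ✓
(qa_pass, handoff): qa_pass after handoff ✓
(qa_pass, reindex): qa_pass after reindex ✓
(qa_pass, standup): qa_pass after standup ✓
(qa_pass, triage): qa_pass after triage ✓
(reindex, standup): reindex after standup ✓
(reindex, triage): reindex after triage ✓
(snapshot, standup): snapshot after standup ✓
... plus 9 further pairs not listed.
Count: 33.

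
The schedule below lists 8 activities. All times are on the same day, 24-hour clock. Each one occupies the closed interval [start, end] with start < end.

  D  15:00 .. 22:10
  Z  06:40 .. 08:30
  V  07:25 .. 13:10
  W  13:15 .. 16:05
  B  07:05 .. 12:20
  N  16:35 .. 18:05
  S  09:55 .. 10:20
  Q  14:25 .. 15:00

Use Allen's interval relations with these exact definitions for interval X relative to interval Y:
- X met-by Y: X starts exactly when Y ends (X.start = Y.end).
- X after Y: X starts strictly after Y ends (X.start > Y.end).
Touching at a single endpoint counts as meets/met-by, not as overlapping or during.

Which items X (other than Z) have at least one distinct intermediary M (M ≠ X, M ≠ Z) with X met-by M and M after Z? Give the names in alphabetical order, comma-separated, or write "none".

Target Z = [06:40, 08:30].
Intermediaries M with M after Z: D, N, Q, S, W.
Via D — items with X met-by D: none.
Via N — items with X met-by N: none.
Via Q — items with X met-by Q: D.
Via S — items with X met-by S: none.
Via W — items with X met-by W: none.
Union: D.

D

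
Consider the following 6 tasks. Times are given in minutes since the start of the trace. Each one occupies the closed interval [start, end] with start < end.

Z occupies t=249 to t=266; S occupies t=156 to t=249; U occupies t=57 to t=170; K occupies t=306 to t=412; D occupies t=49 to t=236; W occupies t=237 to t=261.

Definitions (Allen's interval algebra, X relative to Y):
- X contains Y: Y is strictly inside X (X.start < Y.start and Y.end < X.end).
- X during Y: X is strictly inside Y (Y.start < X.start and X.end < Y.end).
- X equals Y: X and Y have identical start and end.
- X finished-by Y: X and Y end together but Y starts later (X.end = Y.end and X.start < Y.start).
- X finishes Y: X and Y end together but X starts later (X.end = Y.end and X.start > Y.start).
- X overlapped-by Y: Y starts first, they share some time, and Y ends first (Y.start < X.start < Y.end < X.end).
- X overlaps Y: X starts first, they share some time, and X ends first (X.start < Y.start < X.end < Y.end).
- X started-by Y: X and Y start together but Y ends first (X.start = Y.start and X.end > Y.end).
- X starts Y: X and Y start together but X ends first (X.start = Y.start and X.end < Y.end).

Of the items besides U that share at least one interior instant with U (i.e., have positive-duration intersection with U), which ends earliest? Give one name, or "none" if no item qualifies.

Target U = [t=57, t=170].
D [t=49, t=236] → contains → candidate.
K [t=306, t=412] → after → excluded.
S [t=156, t=249] → overlapped-by → candidate.
W [t=237, t=261] → after → excluded.
Z [t=249, t=266] → after → excluded.
Among candidates, earliest end is t=236 → D.

D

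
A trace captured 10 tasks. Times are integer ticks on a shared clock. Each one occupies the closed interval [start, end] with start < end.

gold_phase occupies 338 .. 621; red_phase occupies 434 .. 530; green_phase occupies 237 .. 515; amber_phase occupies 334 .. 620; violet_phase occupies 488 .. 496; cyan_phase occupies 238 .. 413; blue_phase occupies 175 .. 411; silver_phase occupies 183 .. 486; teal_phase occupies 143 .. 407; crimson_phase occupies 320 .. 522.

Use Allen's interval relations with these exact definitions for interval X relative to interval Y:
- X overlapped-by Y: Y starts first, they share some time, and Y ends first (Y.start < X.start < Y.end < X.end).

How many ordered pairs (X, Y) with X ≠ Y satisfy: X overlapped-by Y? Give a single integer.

Checking all 90 ordered pairs for relation 'overlapped-by'; matching pairs in alphabetical order:
(amber_phase, blue_phase): amber_phase overlapped-by blue_phase ✓
(amber_phase, crimson_phase): amber_phase overlapped-by crimson_phase ✓
(amber_phase, cyan_phase): amber_phase overlapped-by cyan_phase ✓
(amber_phase, green_phase): amber_phase overlapped-by green_phase ✓
(amber_phase, silver_phase): amber_phase overlapped-by silver_phase ✓
(amber_phase, teal_phase): amber_phase overlapped-by teal_phase ✓
(blue_phase, teal_phase): blue_phase overlapped-by teal_phase ✓
(crimson_phase, blue_phase): crimson_phase overlapped-by blue_phase ✓
(crimson_phase, cyan_phase): crimson_phase overlapped-by cyan_phase ✓
(crimson_phase, green_phase): crimson_phase overlapped-by green_phase ✓
(crimson_phase, silver_phase): crimson_phase overlapped-by silver_phase ✓
(crimson_phase, teal_phase): crimson_phase overlapped-by teal_phase ✓
(cyan_phase, blue_phase): cyan_phase overlapped-by blue_phase ✓
(cyan_phase, teal_phase): cyan_phase overlapped-by teal_phase ✓
(gold_phase, amber_phase): gold_phase overlapped-by amber_phase ✓
(gold_phase, blue_phase): gold_phase overlapped-by blue_phase ✓
(gold_phase, crimson_phase): gold_phase overlapped-by crimson_phase ✓
(gold_phase, cyan_phase): gold_phase overlapped-by cyan_phase ✓
(gold_phase, green_phase): gold_phase overlapped-by green_phase ✓
(gold_phase, silver_phase): gold_phase overlapped-by silver_phase ✓
(gold_phase, teal_phase): gold_phase overlapped-by teal_phase ✓
(green_phase, blue_phase): green_phase overlapped-by blue_phase ✓
(green_phase, silver_phase): green_phase overlapped-by silver_phase ✓
(green_phase, teal_phase): green_phase overlapped-by teal_phase ✓
... plus 5 further pairs not listed.
Count: 29.

29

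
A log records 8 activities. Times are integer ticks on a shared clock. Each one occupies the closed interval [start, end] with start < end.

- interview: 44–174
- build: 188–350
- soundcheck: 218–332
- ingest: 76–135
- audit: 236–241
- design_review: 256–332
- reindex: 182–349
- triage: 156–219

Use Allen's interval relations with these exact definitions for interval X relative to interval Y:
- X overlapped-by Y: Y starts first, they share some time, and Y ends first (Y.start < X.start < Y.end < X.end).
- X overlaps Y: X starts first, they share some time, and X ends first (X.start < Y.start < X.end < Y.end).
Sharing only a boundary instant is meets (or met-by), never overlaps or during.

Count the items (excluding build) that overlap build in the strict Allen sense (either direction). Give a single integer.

Target build = [188, 350].
audit [236, 241] → during → no.
design_review [256, 332] → during → no.
ingest [76, 135] → before → no.
interview [44, 174] → before → no.
reindex [182, 349] → overlaps → counts.
soundcheck [218, 332] → during → no.
triage [156, 219] → overlaps → counts.
Total: 2.

2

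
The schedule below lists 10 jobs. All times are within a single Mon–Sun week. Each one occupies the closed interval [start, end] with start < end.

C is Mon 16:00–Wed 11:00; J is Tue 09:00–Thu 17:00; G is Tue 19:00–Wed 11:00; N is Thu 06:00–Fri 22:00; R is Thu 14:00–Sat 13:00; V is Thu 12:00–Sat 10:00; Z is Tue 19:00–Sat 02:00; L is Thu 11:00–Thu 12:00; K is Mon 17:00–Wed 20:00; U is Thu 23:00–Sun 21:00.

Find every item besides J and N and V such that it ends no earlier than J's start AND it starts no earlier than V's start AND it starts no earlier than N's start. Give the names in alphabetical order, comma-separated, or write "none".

R, U

Conditions: its end is no earlier than J's start (X.end >= Tue 09:00) AND its start is no earlier than V's start (X.start >= Thu 12:00) AND its start is no earlier than N's start (X.start >= Thu 06:00).
C: end Wed 11:00 >= Tue 09:00? ✓; start Mon 16:00 >= Thu 12:00? ✗; start Mon 16:00 >= Thu 06:00? ✗ → no.
G: end Wed 11:00 >= Tue 09:00? ✓; start Tue 19:00 >= Thu 12:00? ✗; start Tue 19:00 >= Thu 06:00? ✗ → no.
K: end Wed 20:00 >= Tue 09:00? ✓; start Mon 17:00 >= Thu 12:00? ✗; start Mon 17:00 >= Thu 06:00? ✗ → no.
L: end Thu 12:00 >= Tue 09:00? ✓; start Thu 11:00 >= Thu 12:00? ✗; start Thu 11:00 >= Thu 06:00? ✓ → no.
R: end Sat 13:00 >= Tue 09:00? ✓; start Thu 14:00 >= Thu 12:00? ✓; start Thu 14:00 >= Thu 06:00? ✓ → yes.
U: end Sun 21:00 >= Tue 09:00? ✓; start Thu 23:00 >= Thu 12:00? ✓; start Thu 23:00 >= Thu 06:00? ✓ → yes.
Z: end Sat 02:00 >= Tue 09:00? ✓; start Tue 19:00 >= Thu 12:00? ✗; start Tue 19:00 >= Thu 06:00? ✗ → no.
Result: R, U.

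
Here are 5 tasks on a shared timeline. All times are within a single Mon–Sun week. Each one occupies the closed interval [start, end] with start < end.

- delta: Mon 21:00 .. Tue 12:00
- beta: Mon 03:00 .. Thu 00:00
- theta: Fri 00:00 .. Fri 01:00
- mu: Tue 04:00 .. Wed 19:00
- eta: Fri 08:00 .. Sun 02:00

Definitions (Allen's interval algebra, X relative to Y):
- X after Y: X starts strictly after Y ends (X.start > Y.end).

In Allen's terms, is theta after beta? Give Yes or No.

theta = [Fri 00:00, Fri 01:00], beta = [Mon 03:00, Thu 00:00].
Actual relation of theta to beta: after.
Asked whether 'after' holds → Yes.

Yes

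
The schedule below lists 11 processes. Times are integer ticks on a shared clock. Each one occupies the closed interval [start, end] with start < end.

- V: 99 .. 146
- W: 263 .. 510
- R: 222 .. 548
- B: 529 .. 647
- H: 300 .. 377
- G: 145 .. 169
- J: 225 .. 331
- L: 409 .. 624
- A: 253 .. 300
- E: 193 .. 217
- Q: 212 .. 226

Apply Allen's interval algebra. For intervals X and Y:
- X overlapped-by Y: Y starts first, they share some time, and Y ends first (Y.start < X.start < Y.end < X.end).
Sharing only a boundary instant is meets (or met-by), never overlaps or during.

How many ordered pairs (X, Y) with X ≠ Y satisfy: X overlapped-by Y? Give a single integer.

11

Checking all 110 ordered pairs for relation 'overlapped-by'; matching pairs in alphabetical order:
(B, L): B overlapped-by L ✓
(B, R): B overlapped-by R ✓
(G, V): G overlapped-by V ✓
(H, J): H overlapped-by J ✓
(J, Q): J overlapped-by Q ✓
(L, R): L overlapped-by R ✓
(L, W): L overlapped-by W ✓
(Q, E): Q overlapped-by E ✓
(R, Q): R overlapped-by Q ✓
(W, A): W overlapped-by A ✓
(W, J): W overlapped-by J ✓
Count: 11.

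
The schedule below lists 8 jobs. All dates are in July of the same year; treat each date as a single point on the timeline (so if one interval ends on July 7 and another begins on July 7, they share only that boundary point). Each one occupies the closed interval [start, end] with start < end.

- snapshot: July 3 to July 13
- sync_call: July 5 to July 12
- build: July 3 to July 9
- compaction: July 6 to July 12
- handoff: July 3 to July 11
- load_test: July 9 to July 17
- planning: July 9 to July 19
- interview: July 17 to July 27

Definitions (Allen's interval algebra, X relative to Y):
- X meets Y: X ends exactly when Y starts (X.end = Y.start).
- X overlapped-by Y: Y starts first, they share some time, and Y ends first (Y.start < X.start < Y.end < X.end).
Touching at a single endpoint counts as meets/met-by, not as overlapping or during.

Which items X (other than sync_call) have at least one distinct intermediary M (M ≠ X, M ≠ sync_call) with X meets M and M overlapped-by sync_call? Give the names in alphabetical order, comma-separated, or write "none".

Target sync_call = [July 5, July 12].
Intermediaries M with M overlapped-by sync_call: load_test, planning.
Via load_test — items with X meets load_test: build.
Via planning — items with X meets planning: build.
Union: build.

build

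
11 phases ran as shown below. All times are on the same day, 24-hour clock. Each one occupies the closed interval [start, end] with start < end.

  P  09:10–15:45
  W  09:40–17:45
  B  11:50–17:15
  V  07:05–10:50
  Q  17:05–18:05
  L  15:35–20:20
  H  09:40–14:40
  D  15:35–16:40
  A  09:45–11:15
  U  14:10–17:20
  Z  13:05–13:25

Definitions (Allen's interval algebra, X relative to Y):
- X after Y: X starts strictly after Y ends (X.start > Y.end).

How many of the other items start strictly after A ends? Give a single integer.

Target A = [09:45, 11:15].
B [11:50, 17:15] → after → counts.
D [15:35, 16:40] → after → counts.
H [09:40, 14:40] → contains → no.
L [15:35, 20:20] → after → counts.
P [09:10, 15:45] → contains → no.
Q [17:05, 18:05] → after → counts.
U [14:10, 17:20] → after → counts.
V [07:05, 10:50] → overlaps → no.
W [09:40, 17:45] → contains → no.
Z [13:05, 13:25] → after → counts.
Total: 6.

6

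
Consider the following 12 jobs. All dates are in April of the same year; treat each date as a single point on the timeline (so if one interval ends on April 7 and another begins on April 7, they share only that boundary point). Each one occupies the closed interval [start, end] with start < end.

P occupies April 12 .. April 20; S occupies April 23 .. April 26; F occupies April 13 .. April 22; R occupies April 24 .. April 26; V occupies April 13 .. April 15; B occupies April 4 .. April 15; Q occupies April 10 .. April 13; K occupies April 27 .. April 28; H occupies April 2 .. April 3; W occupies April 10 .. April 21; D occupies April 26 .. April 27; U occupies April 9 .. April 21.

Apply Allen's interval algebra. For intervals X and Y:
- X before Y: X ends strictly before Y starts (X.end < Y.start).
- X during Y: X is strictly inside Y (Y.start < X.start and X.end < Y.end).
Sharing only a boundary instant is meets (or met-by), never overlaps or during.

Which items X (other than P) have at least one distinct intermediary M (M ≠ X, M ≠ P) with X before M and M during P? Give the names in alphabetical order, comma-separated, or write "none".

H

Target P = [April 12, April 20].
Intermediaries M with M during P: V.
Via V — items with X before V: H.
Union: H.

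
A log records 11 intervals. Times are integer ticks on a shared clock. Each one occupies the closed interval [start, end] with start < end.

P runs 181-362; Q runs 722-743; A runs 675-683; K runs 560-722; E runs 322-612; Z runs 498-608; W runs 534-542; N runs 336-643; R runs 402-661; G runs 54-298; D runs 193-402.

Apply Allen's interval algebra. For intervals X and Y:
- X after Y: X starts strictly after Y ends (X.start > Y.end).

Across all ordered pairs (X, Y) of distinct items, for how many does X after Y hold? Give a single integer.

31

Checking all 110 ordered pairs for relation 'after'; matching pairs in alphabetical order:
(A, D): A after D ✓
(A, E): A after E ✓
(A, G): A after G ✓
(A, N): A after N ✓
(A, P): A after P ✓
(A, R): A after R ✓
(A, W): A after W ✓
(A, Z): A after Z ✓
(E, G): E after G ✓
(K, D): K after D ✓
(K, G): K after G ✓
(K, P): K after P ✓
(K, W): K after W ✓
(N, G): N after G ✓
(Q, A): Q after A ✓
(Q, D): Q after D ✓
(Q, E): Q after E ✓
(Q, G): Q after G ✓
(Q, N): Q after N ✓
(Q, P): Q after P ✓
(Q, R): Q after R ✓
(Q, W): Q after W ✓
(Q, Z): Q after Z ✓
(R, G): R after G ✓
... plus 7 further pairs not listed.
Count: 31.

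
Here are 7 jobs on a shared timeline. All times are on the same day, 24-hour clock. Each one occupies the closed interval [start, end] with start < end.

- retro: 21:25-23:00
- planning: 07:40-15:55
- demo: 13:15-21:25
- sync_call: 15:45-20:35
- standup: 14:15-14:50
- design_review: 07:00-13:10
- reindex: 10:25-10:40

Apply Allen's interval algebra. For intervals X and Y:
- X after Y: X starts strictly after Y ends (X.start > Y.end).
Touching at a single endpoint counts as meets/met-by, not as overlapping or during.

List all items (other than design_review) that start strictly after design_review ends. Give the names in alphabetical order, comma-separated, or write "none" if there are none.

demo, retro, standup, sync_call

Target design_review = [07:00, 13:10].
demo [13:15, 21:25] → after → yes.
planning [07:40, 15:55] → overlapped-by → no.
reindex [10:25, 10:40] → during → no.
retro [21:25, 23:00] → after → yes.
standup [14:15, 14:50] → after → yes.
sync_call [15:45, 20:35] → after → yes.
Result: demo, retro, standup, sync_call.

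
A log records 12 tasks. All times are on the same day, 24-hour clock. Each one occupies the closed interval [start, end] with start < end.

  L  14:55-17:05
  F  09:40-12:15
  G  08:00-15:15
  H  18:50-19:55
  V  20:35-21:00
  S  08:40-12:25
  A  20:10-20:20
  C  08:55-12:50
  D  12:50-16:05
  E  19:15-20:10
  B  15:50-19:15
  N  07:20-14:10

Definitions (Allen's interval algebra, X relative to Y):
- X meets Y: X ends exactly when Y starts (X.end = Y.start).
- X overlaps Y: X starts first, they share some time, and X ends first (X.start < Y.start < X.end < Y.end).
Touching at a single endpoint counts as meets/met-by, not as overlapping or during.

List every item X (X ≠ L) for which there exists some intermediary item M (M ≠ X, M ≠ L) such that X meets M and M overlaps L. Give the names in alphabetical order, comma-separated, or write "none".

C

Target L = [14:55, 17:05].
Intermediaries M with M overlaps L: D, G.
Via D — items with X meets D: C.
Via G — items with X meets G: none.
Union: C.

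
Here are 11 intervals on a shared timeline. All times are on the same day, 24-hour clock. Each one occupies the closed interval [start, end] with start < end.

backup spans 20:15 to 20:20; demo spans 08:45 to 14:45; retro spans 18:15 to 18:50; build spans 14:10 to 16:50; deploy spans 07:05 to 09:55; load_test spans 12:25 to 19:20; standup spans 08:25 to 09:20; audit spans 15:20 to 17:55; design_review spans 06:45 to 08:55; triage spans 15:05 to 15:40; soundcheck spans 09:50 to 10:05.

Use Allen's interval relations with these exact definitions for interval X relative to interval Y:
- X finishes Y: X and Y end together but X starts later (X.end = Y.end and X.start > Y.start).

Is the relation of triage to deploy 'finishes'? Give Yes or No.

triage = [15:05, 15:40], deploy = [07:05, 09:55].
Actual relation of triage to deploy: after.
Asked whether 'finishes' holds → No.

No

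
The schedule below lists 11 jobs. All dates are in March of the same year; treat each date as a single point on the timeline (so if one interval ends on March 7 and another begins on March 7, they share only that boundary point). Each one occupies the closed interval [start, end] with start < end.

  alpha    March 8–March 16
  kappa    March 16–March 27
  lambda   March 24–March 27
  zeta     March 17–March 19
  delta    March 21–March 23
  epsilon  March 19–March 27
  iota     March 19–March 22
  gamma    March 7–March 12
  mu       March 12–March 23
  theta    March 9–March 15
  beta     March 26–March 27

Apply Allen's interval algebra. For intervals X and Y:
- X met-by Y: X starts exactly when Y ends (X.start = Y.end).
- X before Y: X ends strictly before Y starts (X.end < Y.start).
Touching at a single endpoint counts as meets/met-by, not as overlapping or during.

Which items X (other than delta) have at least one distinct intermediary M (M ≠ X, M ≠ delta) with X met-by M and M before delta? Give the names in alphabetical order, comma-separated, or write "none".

epsilon, iota, kappa, mu

Target delta = [March 21, March 23].
Intermediaries M with M before delta: alpha, gamma, theta, zeta.
Via alpha — items with X met-by alpha: kappa.
Via gamma — items with X met-by gamma: mu.
Via theta — items with X met-by theta: none.
Via zeta — items with X met-by zeta: epsilon, iota.
Union: epsilon, iota, kappa, mu.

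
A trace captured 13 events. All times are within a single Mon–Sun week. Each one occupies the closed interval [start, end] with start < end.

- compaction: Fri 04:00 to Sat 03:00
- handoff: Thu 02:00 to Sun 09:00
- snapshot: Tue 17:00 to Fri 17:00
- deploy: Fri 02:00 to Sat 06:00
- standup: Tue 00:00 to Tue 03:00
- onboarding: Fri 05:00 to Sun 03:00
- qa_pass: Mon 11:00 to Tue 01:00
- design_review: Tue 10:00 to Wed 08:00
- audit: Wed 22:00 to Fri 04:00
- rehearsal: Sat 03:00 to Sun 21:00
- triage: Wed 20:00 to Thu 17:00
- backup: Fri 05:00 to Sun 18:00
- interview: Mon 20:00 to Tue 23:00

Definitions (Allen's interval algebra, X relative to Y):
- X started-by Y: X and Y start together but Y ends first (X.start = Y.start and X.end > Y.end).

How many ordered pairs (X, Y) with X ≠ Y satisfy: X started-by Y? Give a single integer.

1

Checking all 156 ordered pairs for relation 'started-by'; matching pairs in alphabetical order:
(backup, onboarding): backup started-by onboarding ✓
Count: 1.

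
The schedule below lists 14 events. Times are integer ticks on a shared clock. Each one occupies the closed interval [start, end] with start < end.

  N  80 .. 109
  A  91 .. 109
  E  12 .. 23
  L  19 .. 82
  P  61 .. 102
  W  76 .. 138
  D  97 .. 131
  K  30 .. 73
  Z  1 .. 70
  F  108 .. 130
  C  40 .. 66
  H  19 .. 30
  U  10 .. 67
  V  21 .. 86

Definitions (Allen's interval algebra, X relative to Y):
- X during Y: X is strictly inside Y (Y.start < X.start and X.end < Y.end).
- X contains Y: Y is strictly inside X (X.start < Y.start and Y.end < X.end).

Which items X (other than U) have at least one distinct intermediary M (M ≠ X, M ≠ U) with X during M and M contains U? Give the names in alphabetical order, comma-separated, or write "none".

Target U = [10, 67].
Intermediaries M with M contains U: Z.
Via Z — items with X during Z: C, E, H.
Union: C, E, H.

C, E, H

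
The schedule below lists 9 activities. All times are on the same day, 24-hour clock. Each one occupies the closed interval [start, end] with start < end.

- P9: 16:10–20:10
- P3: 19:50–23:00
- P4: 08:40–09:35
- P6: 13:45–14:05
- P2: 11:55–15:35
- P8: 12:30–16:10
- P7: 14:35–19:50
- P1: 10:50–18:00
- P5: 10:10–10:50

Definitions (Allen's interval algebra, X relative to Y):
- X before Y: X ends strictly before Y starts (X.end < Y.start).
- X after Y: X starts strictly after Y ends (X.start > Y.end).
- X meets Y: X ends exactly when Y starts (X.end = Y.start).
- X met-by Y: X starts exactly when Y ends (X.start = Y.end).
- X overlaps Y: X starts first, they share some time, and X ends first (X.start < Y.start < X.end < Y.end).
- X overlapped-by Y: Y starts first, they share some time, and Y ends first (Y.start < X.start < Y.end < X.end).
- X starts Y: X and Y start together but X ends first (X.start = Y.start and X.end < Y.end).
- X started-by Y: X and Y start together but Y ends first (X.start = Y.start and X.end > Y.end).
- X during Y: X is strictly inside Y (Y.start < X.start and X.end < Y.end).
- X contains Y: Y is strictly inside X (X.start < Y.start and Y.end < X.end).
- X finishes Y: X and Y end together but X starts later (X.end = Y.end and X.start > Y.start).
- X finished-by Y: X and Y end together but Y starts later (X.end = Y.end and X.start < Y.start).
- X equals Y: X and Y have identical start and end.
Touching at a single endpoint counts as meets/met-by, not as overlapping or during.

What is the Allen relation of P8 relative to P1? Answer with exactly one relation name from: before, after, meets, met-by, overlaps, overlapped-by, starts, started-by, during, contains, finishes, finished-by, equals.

P8 = [12:30, 16:10]; P1 = [10:50, 18:00].
Compare endpoints: P8.start > P1.start, P8.start < P1.end, P8.end > P1.start, P8.end < P1.end.
That pattern is 'during'.

during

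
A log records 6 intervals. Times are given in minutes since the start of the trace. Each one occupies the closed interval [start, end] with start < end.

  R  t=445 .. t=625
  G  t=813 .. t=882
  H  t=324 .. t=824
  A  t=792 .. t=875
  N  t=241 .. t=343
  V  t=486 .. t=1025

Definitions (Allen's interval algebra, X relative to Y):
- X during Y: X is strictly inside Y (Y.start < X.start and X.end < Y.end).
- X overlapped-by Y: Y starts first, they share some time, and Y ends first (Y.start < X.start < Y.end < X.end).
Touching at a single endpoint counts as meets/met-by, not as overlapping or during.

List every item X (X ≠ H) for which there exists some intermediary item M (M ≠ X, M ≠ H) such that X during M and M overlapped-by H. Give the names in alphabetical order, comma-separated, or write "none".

A, G

Target H = [t=324, t=824].
Intermediaries M with M overlapped-by H: A, G, V.
Via A — items with X during A: none.
Via G — items with X during G: none.
Via V — items with X during V: A, G.
Union: A, G.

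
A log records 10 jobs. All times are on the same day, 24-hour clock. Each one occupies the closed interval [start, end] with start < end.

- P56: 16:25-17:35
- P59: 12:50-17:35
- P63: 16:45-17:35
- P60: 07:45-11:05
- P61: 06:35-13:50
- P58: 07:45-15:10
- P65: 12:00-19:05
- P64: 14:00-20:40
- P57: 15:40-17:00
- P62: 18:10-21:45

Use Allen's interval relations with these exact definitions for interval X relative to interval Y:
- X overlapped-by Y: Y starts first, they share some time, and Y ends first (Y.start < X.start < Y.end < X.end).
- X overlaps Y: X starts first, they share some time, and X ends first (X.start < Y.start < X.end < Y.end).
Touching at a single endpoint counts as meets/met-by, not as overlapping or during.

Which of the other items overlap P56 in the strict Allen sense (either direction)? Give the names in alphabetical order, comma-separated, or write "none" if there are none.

Target P56 = [16:25, 17:35].
P57 [15:40, 17:00] → overlaps → yes.
P58 [07:45, 15:10] → before → no.
P59 [12:50, 17:35] → finished-by → no.
P60 [07:45, 11:05] → before → no.
P61 [06:35, 13:50] → before → no.
P62 [18:10, 21:45] → after → no.
P63 [16:45, 17:35] → finishes → no.
P64 [14:00, 20:40] → contains → no.
P65 [12:00, 19:05] → contains → no.
Result: P57.

P57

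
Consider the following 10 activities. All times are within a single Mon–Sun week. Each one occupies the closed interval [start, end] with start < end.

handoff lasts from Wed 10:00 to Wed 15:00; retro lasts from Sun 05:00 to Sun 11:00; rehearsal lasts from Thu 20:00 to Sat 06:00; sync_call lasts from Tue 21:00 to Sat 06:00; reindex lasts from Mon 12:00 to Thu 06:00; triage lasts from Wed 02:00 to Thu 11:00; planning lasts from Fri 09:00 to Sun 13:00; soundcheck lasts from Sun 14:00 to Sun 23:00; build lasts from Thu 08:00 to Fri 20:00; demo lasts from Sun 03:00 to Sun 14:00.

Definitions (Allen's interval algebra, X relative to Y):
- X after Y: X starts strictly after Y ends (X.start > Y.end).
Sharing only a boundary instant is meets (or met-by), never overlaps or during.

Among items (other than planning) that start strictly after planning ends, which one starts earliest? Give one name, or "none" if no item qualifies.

soundcheck

Target planning = [Fri 09:00, Sun 13:00].
build [Thu 08:00, Fri 20:00] → overlaps → excluded.
demo [Sun 03:00, Sun 14:00] → overlapped-by → excluded.
handoff [Wed 10:00, Wed 15:00] → before → excluded.
rehearsal [Thu 20:00, Sat 06:00] → overlaps → excluded.
reindex [Mon 12:00, Thu 06:00] → before → excluded.
retro [Sun 05:00, Sun 11:00] → during → excluded.
soundcheck [Sun 14:00, Sun 23:00] → after → candidate.
sync_call [Tue 21:00, Sat 06:00] → overlaps → excluded.
triage [Wed 02:00, Thu 11:00] → before → excluded.
Among candidates, earliest start is Sun 14:00 → soundcheck.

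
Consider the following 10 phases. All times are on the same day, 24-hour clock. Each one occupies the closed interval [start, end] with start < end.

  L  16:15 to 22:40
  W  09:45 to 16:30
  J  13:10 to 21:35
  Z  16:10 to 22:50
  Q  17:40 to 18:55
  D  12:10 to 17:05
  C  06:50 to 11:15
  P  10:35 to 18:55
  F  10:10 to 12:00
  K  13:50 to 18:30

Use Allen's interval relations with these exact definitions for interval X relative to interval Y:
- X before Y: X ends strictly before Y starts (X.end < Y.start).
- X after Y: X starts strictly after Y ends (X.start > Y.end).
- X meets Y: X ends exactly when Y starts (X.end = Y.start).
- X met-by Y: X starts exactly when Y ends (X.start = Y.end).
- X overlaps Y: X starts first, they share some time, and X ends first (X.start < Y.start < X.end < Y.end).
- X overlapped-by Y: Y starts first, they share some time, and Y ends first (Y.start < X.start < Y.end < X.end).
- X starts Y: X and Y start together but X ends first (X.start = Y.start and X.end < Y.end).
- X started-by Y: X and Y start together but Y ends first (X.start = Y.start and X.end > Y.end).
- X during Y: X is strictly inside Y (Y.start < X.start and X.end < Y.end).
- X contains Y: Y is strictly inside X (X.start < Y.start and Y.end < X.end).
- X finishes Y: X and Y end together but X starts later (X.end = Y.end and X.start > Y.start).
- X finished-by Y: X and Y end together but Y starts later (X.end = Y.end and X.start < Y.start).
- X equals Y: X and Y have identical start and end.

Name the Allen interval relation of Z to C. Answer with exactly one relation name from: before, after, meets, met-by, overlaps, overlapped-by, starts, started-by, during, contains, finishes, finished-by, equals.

Z = [16:10, 22:50]; C = [06:50, 11:15].
Compare endpoints: Z.start > C.start, Z.start > C.end, Z.end > C.start, Z.end > C.end.
That pattern is 'after'.

after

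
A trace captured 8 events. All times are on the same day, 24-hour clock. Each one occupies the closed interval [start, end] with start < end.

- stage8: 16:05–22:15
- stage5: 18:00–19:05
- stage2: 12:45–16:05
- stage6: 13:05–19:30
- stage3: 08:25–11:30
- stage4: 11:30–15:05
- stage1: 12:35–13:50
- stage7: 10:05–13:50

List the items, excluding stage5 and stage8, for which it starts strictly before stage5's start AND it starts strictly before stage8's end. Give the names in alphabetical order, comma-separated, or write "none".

Conditions: its start is strictly before stage5's start (X.start < 18:00) AND its start is strictly before stage8's end (X.start < 22:15).
stage1: start 12:35 < 18:00? ✓; start 12:35 < 22:15? ✓ → yes.
stage2: start 12:45 < 18:00? ✓; start 12:45 < 22:15? ✓ → yes.
stage3: start 08:25 < 18:00? ✓; start 08:25 < 22:15? ✓ → yes.
stage4: start 11:30 < 18:00? ✓; start 11:30 < 22:15? ✓ → yes.
stage6: start 13:05 < 18:00? ✓; start 13:05 < 22:15? ✓ → yes.
stage7: start 10:05 < 18:00? ✓; start 10:05 < 22:15? ✓ → yes.
Result: stage1, stage2, stage3, stage4, stage6, stage7.

stage1, stage2, stage3, stage4, stage6, stage7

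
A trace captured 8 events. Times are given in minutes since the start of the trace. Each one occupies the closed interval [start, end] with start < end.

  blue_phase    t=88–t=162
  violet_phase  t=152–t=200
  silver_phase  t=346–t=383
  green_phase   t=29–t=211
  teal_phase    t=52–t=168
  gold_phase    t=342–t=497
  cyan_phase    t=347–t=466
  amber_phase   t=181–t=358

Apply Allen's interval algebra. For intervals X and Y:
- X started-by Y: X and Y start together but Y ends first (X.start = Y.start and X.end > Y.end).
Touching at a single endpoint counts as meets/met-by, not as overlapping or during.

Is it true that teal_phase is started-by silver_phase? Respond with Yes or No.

teal_phase = [t=52, t=168], silver_phase = [t=346, t=383].
Actual relation of teal_phase to silver_phase: before.
Asked whether 'started-by' holds → No.

No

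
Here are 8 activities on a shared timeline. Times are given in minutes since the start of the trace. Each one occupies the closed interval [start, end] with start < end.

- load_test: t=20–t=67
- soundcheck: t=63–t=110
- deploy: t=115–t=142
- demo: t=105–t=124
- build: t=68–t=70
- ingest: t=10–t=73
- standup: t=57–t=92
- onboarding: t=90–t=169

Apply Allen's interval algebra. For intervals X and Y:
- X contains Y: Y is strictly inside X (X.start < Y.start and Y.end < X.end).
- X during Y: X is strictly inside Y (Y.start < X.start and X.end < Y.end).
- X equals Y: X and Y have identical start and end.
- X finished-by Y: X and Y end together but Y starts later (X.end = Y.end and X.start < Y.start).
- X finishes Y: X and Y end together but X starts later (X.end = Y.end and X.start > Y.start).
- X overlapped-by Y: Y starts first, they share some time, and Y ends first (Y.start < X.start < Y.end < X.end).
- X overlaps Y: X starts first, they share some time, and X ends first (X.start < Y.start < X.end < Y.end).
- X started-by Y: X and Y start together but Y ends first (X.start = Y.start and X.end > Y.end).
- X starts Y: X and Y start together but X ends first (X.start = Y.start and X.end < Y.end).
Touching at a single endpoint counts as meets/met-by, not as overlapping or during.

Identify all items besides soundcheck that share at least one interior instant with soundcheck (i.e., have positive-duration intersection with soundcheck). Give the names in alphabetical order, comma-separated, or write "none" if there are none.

build, demo, ingest, load_test, onboarding, standup

Target soundcheck = [t=63, t=110].
build [t=68, t=70] → during → yes.
demo [t=105, t=124] → overlapped-by → yes.
deploy [t=115, t=142] → after → no.
ingest [t=10, t=73] → overlaps → yes.
load_test [t=20, t=67] → overlaps → yes.
onboarding [t=90, t=169] → overlapped-by → yes.
standup [t=57, t=92] → overlaps → yes.
Result: build, demo, ingest, load_test, onboarding, standup.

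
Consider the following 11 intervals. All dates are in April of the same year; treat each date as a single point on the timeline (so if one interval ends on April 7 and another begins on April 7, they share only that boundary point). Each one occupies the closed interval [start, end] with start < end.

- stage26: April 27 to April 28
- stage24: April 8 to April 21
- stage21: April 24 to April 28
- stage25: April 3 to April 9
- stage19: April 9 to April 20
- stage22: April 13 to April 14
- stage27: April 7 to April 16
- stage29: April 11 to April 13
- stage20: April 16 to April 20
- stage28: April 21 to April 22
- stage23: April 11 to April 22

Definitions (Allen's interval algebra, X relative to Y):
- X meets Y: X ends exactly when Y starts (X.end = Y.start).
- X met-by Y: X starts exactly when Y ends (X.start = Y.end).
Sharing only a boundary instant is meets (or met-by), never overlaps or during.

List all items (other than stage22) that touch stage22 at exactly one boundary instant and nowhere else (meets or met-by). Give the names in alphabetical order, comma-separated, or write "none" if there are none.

stage29

Target stage22 = [April 13, April 14].
stage19 [April 9, April 20] → contains → no.
stage20 [April 16, April 20] → after → no.
stage21 [April 24, April 28] → after → no.
stage23 [April 11, April 22] → contains → no.
stage24 [April 8, April 21] → contains → no.
stage25 [April 3, April 9] → before → no.
stage26 [April 27, April 28] → after → no.
stage27 [April 7, April 16] → contains → no.
stage28 [April 21, April 22] → after → no.
stage29 [April 11, April 13] → meets → yes.
Result: stage29.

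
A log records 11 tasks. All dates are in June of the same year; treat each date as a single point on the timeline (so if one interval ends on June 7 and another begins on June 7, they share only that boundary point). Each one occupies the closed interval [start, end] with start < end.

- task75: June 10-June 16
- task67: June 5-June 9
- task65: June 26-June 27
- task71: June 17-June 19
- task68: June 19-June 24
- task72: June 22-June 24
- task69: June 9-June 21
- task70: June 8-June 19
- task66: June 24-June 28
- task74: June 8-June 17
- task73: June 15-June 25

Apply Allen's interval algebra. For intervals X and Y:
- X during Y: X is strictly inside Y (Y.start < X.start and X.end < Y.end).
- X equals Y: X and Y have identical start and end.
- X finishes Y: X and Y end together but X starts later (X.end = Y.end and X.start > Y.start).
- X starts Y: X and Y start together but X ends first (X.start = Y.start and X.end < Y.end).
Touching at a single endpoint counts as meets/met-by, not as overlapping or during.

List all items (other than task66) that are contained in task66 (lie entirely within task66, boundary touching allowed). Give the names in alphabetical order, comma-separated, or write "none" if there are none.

task65

Target task66 = [June 24, June 28].
task65 [June 26, June 27] → during → yes.
task67 [June 5, June 9] → before → no.
task68 [June 19, June 24] → meets → no.
task69 [June 9, June 21] → before → no.
task70 [June 8, June 19] → before → no.
task71 [June 17, June 19] → before → no.
task72 [June 22, June 24] → meets → no.
task73 [June 15, June 25] → overlaps → no.
task74 [June 8, June 17] → before → no.
task75 [June 10, June 16] → before → no.
Result: task65.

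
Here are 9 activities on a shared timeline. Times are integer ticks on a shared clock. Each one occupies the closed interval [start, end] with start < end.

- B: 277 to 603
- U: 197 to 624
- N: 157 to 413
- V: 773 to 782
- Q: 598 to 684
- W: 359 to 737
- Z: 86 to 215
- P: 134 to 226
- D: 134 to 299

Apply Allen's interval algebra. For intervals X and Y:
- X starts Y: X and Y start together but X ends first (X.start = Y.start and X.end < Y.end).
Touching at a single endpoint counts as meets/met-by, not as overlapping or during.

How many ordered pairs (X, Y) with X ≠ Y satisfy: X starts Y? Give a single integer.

Checking all 72 ordered pairs for relation 'starts'; matching pairs in alphabetical order:
(P, D): P starts D ✓
Count: 1.

1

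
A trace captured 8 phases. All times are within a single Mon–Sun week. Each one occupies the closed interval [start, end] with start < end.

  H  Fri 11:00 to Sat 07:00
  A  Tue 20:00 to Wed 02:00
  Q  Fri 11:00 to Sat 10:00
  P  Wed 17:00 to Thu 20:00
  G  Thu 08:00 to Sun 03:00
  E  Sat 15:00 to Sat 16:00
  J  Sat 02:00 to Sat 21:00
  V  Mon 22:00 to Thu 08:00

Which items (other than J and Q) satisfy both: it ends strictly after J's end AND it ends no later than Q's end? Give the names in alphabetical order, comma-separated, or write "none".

Conditions: its end is strictly after J's end (X.end > Sat 21:00) AND its end is no later than Q's end (X.end <= Sat 10:00).
A: end Wed 02:00 > Sat 21:00? ✗; end Wed 02:00 <= Sat 10:00? ✓ → no.
E: end Sat 16:00 > Sat 21:00? ✗; end Sat 16:00 <= Sat 10:00? ✗ → no.
G: end Sun 03:00 > Sat 21:00? ✓; end Sun 03:00 <= Sat 10:00? ✗ → no.
H: end Sat 07:00 > Sat 21:00? ✗; end Sat 07:00 <= Sat 10:00? ✓ → no.
P: end Thu 20:00 > Sat 21:00? ✗; end Thu 20:00 <= Sat 10:00? ✓ → no.
V: end Thu 08:00 > Sat 21:00? ✗; end Thu 08:00 <= Sat 10:00? ✓ → no.
Result: none.

none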